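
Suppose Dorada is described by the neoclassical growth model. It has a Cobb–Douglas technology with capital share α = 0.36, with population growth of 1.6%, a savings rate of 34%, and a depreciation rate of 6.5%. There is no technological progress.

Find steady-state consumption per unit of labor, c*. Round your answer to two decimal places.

In steady state, investment equals break-even investment: s·k^α = (n + δ)·k.
Rearranging, k^(1−α) = s / (n + δ).
k^0.64 = 0.34 / (0.016 + 0.065) = 0.34 / 0.081 = 4.1975
k* = 4.1975^(1/0.64) ≈ 9.4064
y* = (k*)^α = 9.4064^0.36 ≈ 2.2410
c* = (1 − s)·y* = (1 − 0.34) × 2.2410 ≈ 1.4791

c* = 1.48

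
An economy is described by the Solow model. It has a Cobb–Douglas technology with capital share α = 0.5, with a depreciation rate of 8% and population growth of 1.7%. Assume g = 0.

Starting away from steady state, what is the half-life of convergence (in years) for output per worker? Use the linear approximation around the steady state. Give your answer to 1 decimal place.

Near the steady state the convergence rate is λ = (1 − α)(n + δ).
λ = (1 − 0.5) × 0.097 = 0.5 × 0.097 = 0.0485
Half-life = ln 2 / λ = 0.6931 / 0.0485 ≈ 14.29 years

half-life ≈ 14.3 years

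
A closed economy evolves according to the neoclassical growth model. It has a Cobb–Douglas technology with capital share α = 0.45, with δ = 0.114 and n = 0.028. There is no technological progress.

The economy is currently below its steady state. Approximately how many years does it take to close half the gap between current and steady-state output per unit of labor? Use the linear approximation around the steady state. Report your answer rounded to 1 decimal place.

about 8.9 years

Near the steady state the convergence rate is λ = (1 − α)(n + δ).
λ = (1 − 0.45) × 0.142 = 0.55 × 0.142 = 0.0781
Half-life = ln 2 / λ = 0.6931 / 0.0781 ≈ 8.87 years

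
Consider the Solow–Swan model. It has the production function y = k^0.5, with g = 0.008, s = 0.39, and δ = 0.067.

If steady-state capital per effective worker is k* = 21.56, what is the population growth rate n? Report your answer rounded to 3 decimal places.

In steady state, investment equals break-even investment: s·k^α = (n + g + δ)·k.
So s / (n + g + δ) = (k*)^(1−α) = 21.56^0.5 = 4.6433.
Therefore n + g + δ = s / 4.6433 = 0.39 / 4.6433 = 0.0840, so n = 0.0840 − 0.075 = 0.0090.

n ≈ 0.009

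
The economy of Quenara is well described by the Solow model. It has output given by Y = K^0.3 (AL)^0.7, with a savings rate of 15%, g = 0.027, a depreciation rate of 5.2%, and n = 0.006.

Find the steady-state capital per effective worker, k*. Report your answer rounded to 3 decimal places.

At the steady state, Δk = 0, so s·k^α = (n + g + δ)·k.
Rearranging, k^(1−α) = s / (n + g + δ).
k^0.7 = 0.15 / (0.006 + 0.027 + 0.052) = 0.15 / 0.085 = 1.7647
k* = 1.7647^(1/0.7) ≈ 2.2511

k* = 2.251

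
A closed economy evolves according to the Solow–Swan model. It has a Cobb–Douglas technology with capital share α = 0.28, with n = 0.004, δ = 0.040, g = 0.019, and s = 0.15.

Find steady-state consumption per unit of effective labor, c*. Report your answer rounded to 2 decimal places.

c* ≈ 1.19

At the steady state, Δk = 0, so s·k^α = (n + g + δ)·k.
Dividing both sides by k: k^(1−α) = s / (n + g + δ).
k^0.72 = 0.15 / (0.004 + 0.019 + 0.040) = 0.15 / 0.063 = 2.3810
k* = 2.3810^(1/0.72) ≈ 3.3364
y* = (k*)^α = 3.3364^0.28 ≈ 1.4013
c* = (1 − s)·y* = (1 − 0.15) × 1.4013 ≈ 1.1911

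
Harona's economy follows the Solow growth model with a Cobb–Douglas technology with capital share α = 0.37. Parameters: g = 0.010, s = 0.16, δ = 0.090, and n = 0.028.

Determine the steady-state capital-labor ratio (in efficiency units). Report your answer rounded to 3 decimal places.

Steady state requires s·f(k) = (n + g + δ)·k, i.e. s·k^α = (n + g + δ)·k.
Dividing both sides by k: k^(1−α) = s / (n + g + δ).
k^0.63 = 0.16 / (0.028 + 0.010 + 0.090) = 0.16 / 0.128 = 1.2500
k* = 1.2500^(1/0.63) ≈ 1.4250

k* ≈ 1.425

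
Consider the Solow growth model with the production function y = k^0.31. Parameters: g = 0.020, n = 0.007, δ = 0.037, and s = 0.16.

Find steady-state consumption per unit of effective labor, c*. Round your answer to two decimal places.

c* ≈ 1.27

In steady state, investment equals break-even investment: s·k^α = (n + g + δ)·k.
Dividing both sides by k: k^(1−α) = s / (n + g + δ).
k^0.69 = 0.16 / (0.007 + 0.020 + 0.037) = 0.16 / 0.064 = 2.5000
k* = 2.5000^(1/0.69) ≈ 3.7733
y* = (k*)^α = 3.7733^0.31 ≈ 1.5093
c* = (1 − s)·y* = (1 − 0.16) × 1.5093 ≈ 1.2678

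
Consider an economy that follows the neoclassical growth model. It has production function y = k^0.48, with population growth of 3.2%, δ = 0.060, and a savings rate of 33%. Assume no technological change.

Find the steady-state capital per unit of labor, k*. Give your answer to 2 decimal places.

k* ≈ 11.66

Steady state requires s·f(k) = (n + δ)·k, i.e. s·k^α = (n + δ)·k.
Dividing both sides by k: k^(1−α) = s / (n + δ).
k^0.52 = 0.33 / (0.032 + 0.060) = 0.33 / 0.092 = 3.5870
k* = 3.5870^(1/0.52) ≈ 11.6625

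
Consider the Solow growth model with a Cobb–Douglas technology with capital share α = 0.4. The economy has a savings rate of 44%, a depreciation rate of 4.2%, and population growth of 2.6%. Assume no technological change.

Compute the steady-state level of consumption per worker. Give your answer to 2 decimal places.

At the steady state, Δk = 0, so s·k^α = (n + δ)·k.
Rearranging, k^(1−α) = s / (n + δ).
k^0.6 = 0.44 / (0.026 + 0.042) = 0.44 / 0.068 = 6.4706
k* = 6.4706^(1/0.6) ≈ 22.4685
y* = (k*)^α = 22.4685^0.4 ≈ 3.4724
c* = (1 − s)·y* = (1 − 0.44) × 3.4724 ≈ 1.9445

c* = 1.94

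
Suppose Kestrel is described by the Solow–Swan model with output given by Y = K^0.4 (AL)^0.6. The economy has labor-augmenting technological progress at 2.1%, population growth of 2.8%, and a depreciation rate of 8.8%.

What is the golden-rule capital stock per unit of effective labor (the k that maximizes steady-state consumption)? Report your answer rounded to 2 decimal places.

The golden rule sets f'(k) = n + g + δ, i.e. α·k^(α−1) = n + g + δ.
So k^(1−α) = α / (n + g + δ) = 0.4 / 0.137 = 2.9197.
k_gold = 2.9197^(1/0.6) ≈ 5.9644

k_gold ≈ 5.96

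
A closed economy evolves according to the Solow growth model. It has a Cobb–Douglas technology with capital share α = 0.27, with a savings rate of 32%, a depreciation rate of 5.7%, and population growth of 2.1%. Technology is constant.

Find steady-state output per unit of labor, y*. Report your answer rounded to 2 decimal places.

Steady state requires s·f(k) = (n + δ)·k, i.e. s·k^α = (n + δ)·k.
Rearranging, k^(1−α) = s / (n + δ).
k^0.73 = 0.32 / (0.021 + 0.057) = 0.32 / 0.078 = 4.1026
k* = 4.1026^(1/0.73) ≈ 6.9152
y* = (k*)^α = 6.9152^0.27 ≈ 1.6856

y* = 1.69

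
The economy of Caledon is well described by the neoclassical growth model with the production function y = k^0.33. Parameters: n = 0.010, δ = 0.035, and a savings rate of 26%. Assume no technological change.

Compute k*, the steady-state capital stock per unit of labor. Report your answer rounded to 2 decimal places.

Steady state requires s·f(k) = (n + δ)·k, i.e. s·k^α = (n + δ)·k.
Rearranging, k^(1−α) = s / (n + δ).
k^0.67 = 0.26 / (0.010 + 0.035) = 0.26 / 0.045 = 5.7778
k* = 5.7778^(1/0.67) ≈ 13.7075

k* = 13.71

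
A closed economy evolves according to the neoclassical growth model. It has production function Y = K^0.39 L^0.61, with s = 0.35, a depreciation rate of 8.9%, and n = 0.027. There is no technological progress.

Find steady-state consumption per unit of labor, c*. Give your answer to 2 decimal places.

c* ≈ 1.32

At the steady state, Δk = 0, so s·k^α = (n + δ)·k.
Rearranging, k^(1−α) = s / (n + δ).
k^0.61 = 0.35 / (0.027 + 0.089) = 0.35 / 0.116 = 3.0172
k* = 3.0172^(1/0.61) ≈ 6.1127
y* = (k*)^α = 6.1127^0.39 ≈ 2.0260
c* = (1 − s)·y* = (1 − 0.35) × 2.0260 ≈ 1.3169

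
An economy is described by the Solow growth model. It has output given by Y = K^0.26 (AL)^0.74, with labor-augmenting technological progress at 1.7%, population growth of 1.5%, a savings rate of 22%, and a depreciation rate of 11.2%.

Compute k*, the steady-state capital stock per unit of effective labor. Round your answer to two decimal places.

k* = 1.77

Steady state requires s·f(k) = (n + g + δ)·k, i.e. s·k^α = (n + g + δ)·k.
Dividing both sides by k: k^(1−α) = s / (n + g + δ).
k^0.74 = 0.22 / (0.015 + 0.017 + 0.112) = 0.22 / 0.144 = 1.5278
k* = 1.5278^(1/0.74) ≈ 1.7731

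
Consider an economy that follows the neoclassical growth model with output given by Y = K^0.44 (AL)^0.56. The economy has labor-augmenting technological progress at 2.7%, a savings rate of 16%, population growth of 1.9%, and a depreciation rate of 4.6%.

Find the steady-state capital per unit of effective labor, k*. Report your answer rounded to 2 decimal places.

In steady state, investment equals break-even investment: s·k^α = (n + g + δ)·k.
Rearranging, k^(1−α) = s / (n + g + δ).
k^0.56 = 0.16 / (0.019 + 0.027 + 0.046) = 0.16 / 0.092 = 1.7391
k* = 1.7391^(1/0.56) ≈ 2.6863

k* ≈ 2.69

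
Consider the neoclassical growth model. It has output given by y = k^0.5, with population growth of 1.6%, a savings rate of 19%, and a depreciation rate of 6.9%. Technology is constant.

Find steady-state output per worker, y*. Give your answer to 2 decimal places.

In steady state, investment equals break-even investment: s·k^α = (n + δ)·k.
Dividing both sides by k: k^(1−α) = s / (n + δ).
k^0.5 = 0.19 / (0.016 + 0.069) = 0.19 / 0.085 = 2.2353
k* = 2.2353^(1/0.5) ≈ 4.9966
y* = (k*)^α = 4.9966^0.5 ≈ 2.2353

y* ≈ 2.24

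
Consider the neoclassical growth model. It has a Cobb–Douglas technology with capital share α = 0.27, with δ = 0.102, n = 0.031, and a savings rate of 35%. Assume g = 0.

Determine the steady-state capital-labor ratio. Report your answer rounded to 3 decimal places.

In steady state, investment equals break-even investment: s·k^α = (n + δ)·k.
Dividing both sides by k: k^(1−α) = s / (n + δ).
k^0.73 = 0.35 / (0.031 + 0.102) = 0.35 / 0.133 = 2.6316
k* = 2.6316^(1/0.73) ≈ 3.7639

k* ≈ 3.764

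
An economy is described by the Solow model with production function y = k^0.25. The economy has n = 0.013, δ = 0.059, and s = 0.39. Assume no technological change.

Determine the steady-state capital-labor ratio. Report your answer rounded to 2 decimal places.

k* = 9.51

In steady state, investment equals break-even investment: s·k^α = (n + δ)·k.
Dividing both sides by k: k^(1−α) = s / (n + δ).
k^0.75 = 0.39 / (0.013 + 0.059) = 0.39 / 0.072 = 5.4167
k* = 5.4167^(1/0.75) ≈ 9.5129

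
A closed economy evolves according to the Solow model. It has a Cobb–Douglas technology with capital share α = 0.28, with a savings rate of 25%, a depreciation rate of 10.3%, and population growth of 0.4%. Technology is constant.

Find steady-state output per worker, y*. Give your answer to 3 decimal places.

y* = 1.391

In steady state, investment equals break-even investment: s·k^α = (n + δ)·k.
Dividing both sides by k: k^(1−α) = s / (n + δ).
k^0.72 = 0.25 / (0.004 + 0.103) = 0.25 / 0.107 = 2.3364
k* = 2.3364^(1/0.72) ≈ 3.2499
y* = (k*)^α = 3.2499^0.28 ≈ 1.3910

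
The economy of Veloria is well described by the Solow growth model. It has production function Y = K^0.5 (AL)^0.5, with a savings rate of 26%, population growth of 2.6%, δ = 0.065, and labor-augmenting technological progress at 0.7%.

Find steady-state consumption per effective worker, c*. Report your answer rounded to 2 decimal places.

Steady state requires s·f(k) = (n + g + δ)·k, i.e. s·k^α = (n + g + δ)·k.
Dividing both sides by k: k^(1−α) = s / (n + g + δ).
k^0.5 = 0.26 / (0.026 + 0.007 + 0.065) = 0.26 / 0.098 = 2.6531
k* = 2.6531^(1/0.5) ≈ 7.0389
y* = (k*)^α = 7.0389^0.5 ≈ 2.6531
c* = (1 − s)·y* = (1 − 0.26) × 2.6531 ≈ 1.9633

c* ≈ 1.96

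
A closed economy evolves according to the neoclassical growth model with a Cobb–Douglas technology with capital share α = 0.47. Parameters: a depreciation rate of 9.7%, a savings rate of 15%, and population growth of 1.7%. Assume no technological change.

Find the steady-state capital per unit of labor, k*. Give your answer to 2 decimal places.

k* ≈ 1.68

In steady state, investment equals break-even investment: s·k^α = (n + δ)·k.
Dividing both sides by k: k^(1−α) = s / (n + δ).
k^0.53 = 0.15 / (0.017 + 0.097) = 0.15 / 0.114 = 1.3158
k* = 1.3158^(1/0.53) ≈ 1.6784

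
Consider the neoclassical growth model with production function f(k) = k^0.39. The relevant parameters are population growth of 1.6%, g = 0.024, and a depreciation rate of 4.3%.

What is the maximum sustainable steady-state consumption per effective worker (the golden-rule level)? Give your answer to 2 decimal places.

c_gold ≈ 1.64

At the golden rule, f'(k) = n + g + δ, so α·k^(α−1) = n + g + δ and k_gold = (α/(n + g + δ))^(1/(1−α)).
k_gold = (0.39/0.083)^(1/0.61) = 4.6988^1.6393 ≈ 12.6354
c_gold = f(k_gold) − (n + g + δ)·k_gold = 2.6892 − 0.083×12.6354 ≈ 1.6405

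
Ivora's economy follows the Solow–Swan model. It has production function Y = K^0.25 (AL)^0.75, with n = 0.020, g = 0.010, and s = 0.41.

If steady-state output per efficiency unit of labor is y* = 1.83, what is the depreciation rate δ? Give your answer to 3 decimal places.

In steady state, investment equals break-even investment: s·k^α = (n + g + δ)·k.
Since y* = [s/(n + g + δ)]^(α/(1−α)), we have s/(n + g + δ) = (y*)^((1−α)/α) = 1.83^3 = 6.1285.
Therefore n + g + δ = s / 6.1285 = 0.41 / 6.1285 = 0.0669, so δ = 0.0669 − 0.030 = 0.0369.

δ ≈ 0.037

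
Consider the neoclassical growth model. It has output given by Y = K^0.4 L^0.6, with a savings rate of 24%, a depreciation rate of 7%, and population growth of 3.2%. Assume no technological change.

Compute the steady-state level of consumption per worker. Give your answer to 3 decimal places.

Steady state requires s·f(k) = (n + δ)·k, i.e. s·k^α = (n + δ)·k.
Dividing both sides by k: k^(1−α) = s / (n + δ).
k^0.6 = 0.24 / (0.032 + 0.070) = 0.24 / 0.102 = 2.3529
k* = 2.3529^(1/0.6) ≈ 4.1624
y* = (k*)^α = 4.1624^0.4 ≈ 1.7690
c* = (1 − s)·y* = (1 − 0.24) × 1.7690 ≈ 1.3444

c* = 1.344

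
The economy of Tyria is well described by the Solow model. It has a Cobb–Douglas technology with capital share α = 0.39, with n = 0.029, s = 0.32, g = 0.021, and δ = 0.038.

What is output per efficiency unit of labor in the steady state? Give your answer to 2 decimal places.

y* = 2.28

In steady state, investment equals break-even investment: s·k^α = (n + g + δ)·k.
Rearranging, k^(1−α) = s / (n + g + δ).
k^0.61 = 0.32 / (0.029 + 0.021 + 0.038) = 0.32 / 0.088 = 3.6364
k* = 3.6364^(1/0.61) ≈ 8.3011
y* = (k*)^α = 8.3011^0.39 ≈ 2.2828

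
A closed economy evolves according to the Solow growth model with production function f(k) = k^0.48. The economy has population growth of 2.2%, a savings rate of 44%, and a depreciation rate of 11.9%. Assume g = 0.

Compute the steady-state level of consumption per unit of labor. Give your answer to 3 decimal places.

Steady state requires s·f(k) = (n + δ)·k, i.e. s·k^α = (n + δ)·k.
Dividing both sides by k: k^(1−α) = s / (n + δ).
k^0.52 = 0.44 / (0.022 + 0.119) = 0.44 / 0.141 = 3.1206
k* = 3.1206^(1/0.52) ≈ 8.9219
y* = (k*)^α = 8.9219^0.48 ≈ 2.8590
c* = (1 − s)·y* = (1 − 0.44) × 2.8590 ≈ 1.6010

c* = 1.601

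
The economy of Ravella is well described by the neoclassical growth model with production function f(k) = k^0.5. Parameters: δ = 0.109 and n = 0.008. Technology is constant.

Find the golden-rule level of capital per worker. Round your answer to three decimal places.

The golden rule sets f'(k) = n + δ, i.e. α·k^(α−1) = n + δ.
So k^(1−α) = α / (n + δ) = 0.5 / 0.117 = 4.2735.
k_gold = 4.2735^(1/0.5) ≈ 18.2628

k_gold ≈ 18.263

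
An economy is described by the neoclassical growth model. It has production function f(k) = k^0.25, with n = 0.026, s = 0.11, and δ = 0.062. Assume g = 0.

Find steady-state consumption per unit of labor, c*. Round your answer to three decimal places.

c* ≈ 0.959

In steady state, investment equals break-even investment: s·k^α = (n + δ)·k.
Rearranging, k^(1−α) = s / (n + δ).
k^0.75 = 0.11 / (0.026 + 0.062) = 0.11 / 0.088 = 1.2500
k* = 1.2500^(1/0.75) ≈ 1.3465
y* = (k*)^α = 1.3465^0.25 ≈ 1.0772
c* = (1 − s)·y* = (1 − 0.11) × 1.0772 ≈ 0.9587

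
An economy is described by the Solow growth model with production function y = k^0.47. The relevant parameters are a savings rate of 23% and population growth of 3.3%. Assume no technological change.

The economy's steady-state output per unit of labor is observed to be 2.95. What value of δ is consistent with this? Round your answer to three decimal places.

At the steady state, Δk = 0, so s·k^α = (n + δ)·k.
Since y* = [s/(n + δ)]^(α/(1−α)), we have s/(n + δ) = (y*)^((1−α)/α) = 2.95^1.1277 = 3.3870.
Therefore n + δ = s / 3.3870 = 0.23 / 3.3870 = 0.0679, so δ = 0.0679 − 0.033 = 0.0349.

δ ≈ 0.035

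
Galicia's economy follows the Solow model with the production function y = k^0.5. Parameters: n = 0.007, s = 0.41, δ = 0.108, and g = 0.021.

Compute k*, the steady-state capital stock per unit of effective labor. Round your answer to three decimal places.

k* ≈ 9.088

Steady state requires s·f(k) = (n + g + δ)·k, i.e. s·k^α = (n + g + δ)·k.
Rearranging, k^(1−α) = s / (n + g + δ).
k^0.5 = 0.41 / (0.007 + 0.021 + 0.108) = 0.41 / 0.136 = 3.0147
k* = 3.0147^(1/0.5) ≈ 9.0884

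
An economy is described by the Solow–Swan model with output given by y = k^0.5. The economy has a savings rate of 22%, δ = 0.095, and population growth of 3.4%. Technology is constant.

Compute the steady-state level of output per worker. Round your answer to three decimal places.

y* ≈ 1.705

At the steady state, Δk = 0, so s·k^α = (n + δ)·k.
Dividing both sides by k: k^(1−α) = s / (n + δ).
k^0.5 = 0.22 / (0.034 + 0.095) = 0.22 / 0.129 = 1.7054
k* = 1.7054^(1/0.5) ≈ 2.9084
y* = (k*)^α = 2.9084^0.5 ≈ 1.7054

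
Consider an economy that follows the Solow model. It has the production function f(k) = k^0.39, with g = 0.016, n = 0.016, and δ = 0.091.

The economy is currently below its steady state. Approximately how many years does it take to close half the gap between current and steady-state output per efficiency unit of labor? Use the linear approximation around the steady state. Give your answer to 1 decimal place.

Near the steady state the convergence rate is λ = (1 − α)(n + g + δ).
λ = (1 − 0.39) × 0.123 = 0.61 × 0.123 = 0.07503
Half-life = ln 2 / λ = 0.6931 / 0.07503 ≈ 9.24 years

about 9.2 years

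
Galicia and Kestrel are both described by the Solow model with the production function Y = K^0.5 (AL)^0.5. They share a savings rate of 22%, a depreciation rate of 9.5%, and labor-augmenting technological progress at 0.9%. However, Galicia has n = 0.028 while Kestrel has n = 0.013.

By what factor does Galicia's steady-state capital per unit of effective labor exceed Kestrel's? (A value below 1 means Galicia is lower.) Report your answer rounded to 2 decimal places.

k*_G / k*_K ≈ 0.79

Steady-state k* = [s/(n + g + δ)]^(1/(1−α)), so the ratio is [ (s_G/(n + g + δ)_G) / (s_K/(n + g + δ)_K) ]^2.
s_G/(n + g + δ)_G = 0.22/0.132 = 1.6667; s_K/(n + g + δ)_K = 0.22/0.117 = 1.8803.
Ratio = (1.6667/1.8803)^2 = 0.8864^2 ≈ 0.7857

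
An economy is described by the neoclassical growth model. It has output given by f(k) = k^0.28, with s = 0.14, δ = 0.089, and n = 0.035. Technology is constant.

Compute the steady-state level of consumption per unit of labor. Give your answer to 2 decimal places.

c* = 0.90

Steady state requires s·f(k) = (n + δ)·k, i.e. s·k^α = (n + δ)·k.
Dividing both sides by k: k^(1−α) = s / (n + δ).
k^0.72 = 0.14 / (0.035 + 0.089) = 0.14 / 0.124 = 1.1290
k* = 1.1290^(1/0.72) ≈ 1.1835
y* = (k*)^α = 1.1835^0.28 ≈ 1.0483
c* = (1 − s)·y* = (1 − 0.14) × 1.0483 ≈ 0.9015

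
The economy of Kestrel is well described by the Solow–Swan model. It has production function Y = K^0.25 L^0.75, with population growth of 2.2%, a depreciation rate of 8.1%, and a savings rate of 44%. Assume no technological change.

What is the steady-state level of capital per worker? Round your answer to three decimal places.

k* ≈ 6.931

Steady state requires s·f(k) = (n + δ)·k, i.e. s·k^α = (n + δ)·k.
Dividing both sides by k: k^(1−α) = s / (n + δ).
k^0.75 = 0.44 / (0.022 + 0.081) = 0.44 / 0.103 = 4.2718
k* = 4.2718^(1/0.75) ≈ 6.9313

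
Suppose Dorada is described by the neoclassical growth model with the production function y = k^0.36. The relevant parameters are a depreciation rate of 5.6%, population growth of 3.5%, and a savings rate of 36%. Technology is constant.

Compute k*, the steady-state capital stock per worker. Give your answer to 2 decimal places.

Steady state requires s·f(k) = (n + δ)·k, i.e. s·k^α = (n + δ)·k.
Dividing both sides by k: k^(1−α) = s / (n + δ).
k^0.64 = 0.36 / (0.035 + 0.056) = 0.36 / 0.091 = 3.9560
k* = 3.9560^(1/0.64) ≈ 8.5746

k* = 8.57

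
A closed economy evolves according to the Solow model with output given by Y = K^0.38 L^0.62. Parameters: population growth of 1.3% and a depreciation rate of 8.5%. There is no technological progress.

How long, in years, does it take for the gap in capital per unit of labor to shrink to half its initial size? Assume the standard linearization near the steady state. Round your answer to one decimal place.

about 11.4 years

Near the steady state the convergence rate is λ = (1 − α)(n + δ).
λ = (1 − 0.38) × 0.098 = 0.62 × 0.098 = 0.06076
Half-life = ln 2 / λ = 0.6931 / 0.06076 ≈ 11.41 years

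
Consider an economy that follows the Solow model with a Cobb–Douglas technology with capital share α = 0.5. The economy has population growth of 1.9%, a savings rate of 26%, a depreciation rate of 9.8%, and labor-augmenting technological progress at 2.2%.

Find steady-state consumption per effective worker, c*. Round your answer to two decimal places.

At the steady state, Δk = 0, so s·k^α = (n + g + δ)·k.
Rearranging, k^(1−α) = s / (n + g + δ).
k^0.5 = 0.26 / (0.019 + 0.022 + 0.098) = 0.26 / 0.139 = 1.8705
k* = 1.8705^(1/0.5) ≈ 3.4988
y* = (k*)^α = 3.4988^0.5 ≈ 1.8705
c* = (1 − s)·y* = (1 − 0.26) × 1.8705 ≈ 1.3842

c* = 1.38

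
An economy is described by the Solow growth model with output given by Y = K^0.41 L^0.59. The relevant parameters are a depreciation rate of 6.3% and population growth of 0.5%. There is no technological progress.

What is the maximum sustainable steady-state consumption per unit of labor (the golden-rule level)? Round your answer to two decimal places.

At the golden rule, f'(k) = n + δ, so α·k^(α−1) = n + δ and k_gold = (α/(n + δ))^(1/(1−α)).
k_gold = (0.41/0.068)^(1/0.59) = 6.0294^1.6949 ≈ 21.0129
c_gold = f(k_gold) − (n + δ)·k_gold = 3.4851 − 0.068×21.0129 ≈ 2.0562

c_gold ≈ 2.06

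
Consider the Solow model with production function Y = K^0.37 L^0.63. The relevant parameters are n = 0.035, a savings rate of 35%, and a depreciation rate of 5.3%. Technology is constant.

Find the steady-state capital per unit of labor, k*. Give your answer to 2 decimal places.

At the steady state, Δk = 0, so s·k^α = (n + δ)·k.
Dividing both sides by k: k^(1−α) = s / (n + δ).
k^0.63 = 0.35 / (0.035 + 0.053) = 0.35 / 0.088 = 3.9773
k* = 3.9773^(1/0.63) ≈ 8.9480

k* = 8.95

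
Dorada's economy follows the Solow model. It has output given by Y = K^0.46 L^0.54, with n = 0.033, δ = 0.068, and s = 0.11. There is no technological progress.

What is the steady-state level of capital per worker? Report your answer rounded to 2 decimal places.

In steady state, investment equals break-even investment: s·k^α = (n + δ)·k.
Rearranging, k^(1−α) = s / (n + δ).
k^0.54 = 0.11 / (0.033 + 0.068) = 0.11 / 0.101 = 1.0891
k* = 1.0891^(1/0.54) ≈ 1.1712

k* = 1.17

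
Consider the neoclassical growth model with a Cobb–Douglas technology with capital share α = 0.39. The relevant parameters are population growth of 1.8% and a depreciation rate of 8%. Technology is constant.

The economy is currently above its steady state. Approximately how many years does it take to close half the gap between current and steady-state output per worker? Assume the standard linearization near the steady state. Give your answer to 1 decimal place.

Near the steady state the convergence rate is λ = (1 − α)(n + δ).
λ = (1 − 0.39) × 0.098 = 0.61 × 0.098 = 0.05978
Half-life = ln 2 / λ = 0.6931 / 0.05978 ≈ 11.59 years

half-life ≈ 11.6 years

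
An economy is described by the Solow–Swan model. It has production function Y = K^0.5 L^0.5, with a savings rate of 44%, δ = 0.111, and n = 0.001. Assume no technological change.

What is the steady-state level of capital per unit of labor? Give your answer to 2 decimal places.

Steady state requires s·f(k) = (n + δ)·k, i.e. s·k^α = (n + δ)·k.
Rearranging, k^(1−α) = s / (n + δ).
k^0.5 = 0.44 / (0.001 + 0.111) = 0.44 / 0.112 = 3.9286
k* = 3.9286^(1/0.5) ≈ 15.4339

k* = 15.43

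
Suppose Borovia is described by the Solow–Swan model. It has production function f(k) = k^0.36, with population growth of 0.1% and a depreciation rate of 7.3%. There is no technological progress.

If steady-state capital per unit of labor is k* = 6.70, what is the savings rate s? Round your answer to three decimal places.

s ≈ 0.250

At the steady state, Δk = 0, so s·k^α = (n + δ)·k.
So s / (n + δ) = (k*)^(1−α) = 6.70^0.64 = 3.3782.
Therefore s = 3.3782 × (n + δ) = 3.3782 × 0.074 = 0.2500.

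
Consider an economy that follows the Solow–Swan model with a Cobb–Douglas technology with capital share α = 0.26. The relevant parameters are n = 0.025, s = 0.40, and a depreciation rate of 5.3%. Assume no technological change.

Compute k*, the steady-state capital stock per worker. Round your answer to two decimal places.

k* ≈ 9.11

Steady state requires s·f(k) = (n + δ)·k, i.e. s·k^α = (n + δ)·k.
Dividing both sides by k: k^(1−α) = s / (n + δ).
k^0.74 = 0.40 / (0.025 + 0.053) = 0.40 / 0.078 = 5.1282
k* = 5.1282^(1/0.74) ≈ 9.1078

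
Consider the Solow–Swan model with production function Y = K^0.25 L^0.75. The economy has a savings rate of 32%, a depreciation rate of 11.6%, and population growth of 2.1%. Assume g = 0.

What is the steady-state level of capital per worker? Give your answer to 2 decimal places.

k* = 3.10

In steady state, investment equals break-even investment: s·k^α = (n + δ)·k.
Rearranging, k^(1−α) = s / (n + δ).
k^0.75 = 0.32 / (0.021 + 0.116) = 0.32 / 0.137 = 2.3358
k* = 2.3358^(1/0.75) ≈ 3.0992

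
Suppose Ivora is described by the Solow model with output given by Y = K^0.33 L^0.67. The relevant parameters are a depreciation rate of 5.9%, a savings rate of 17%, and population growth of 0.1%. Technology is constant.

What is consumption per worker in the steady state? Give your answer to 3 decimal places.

Steady state requires s·f(k) = (n + δ)·k, i.e. s·k^α = (n + δ)·k.
Dividing both sides by k: k^(1−α) = s / (n + δ).
k^0.67 = 0.17 / (0.001 + 0.059) = 0.17 / 0.060 = 2.8333
k* = 2.8333^(1/0.67) ≈ 4.7322
y* = (k*)^α = 4.7322^0.33 ≈ 1.6702
c* = (1 − s)·y* = (1 − 0.17) × 1.6702 ≈ 1.3863

c* = 1.386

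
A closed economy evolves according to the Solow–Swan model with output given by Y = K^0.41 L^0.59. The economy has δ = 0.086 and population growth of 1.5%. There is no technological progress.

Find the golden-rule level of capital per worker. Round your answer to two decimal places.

k_gold ≈ 10.75

The golden rule sets f'(k) = n + δ, i.e. α·k^(α−1) = n + δ.
So k^(1−α) = α / (n + δ) = 0.41 / 0.101 = 4.0594.
k_gold = 4.0594^(1/0.59) ≈ 10.7471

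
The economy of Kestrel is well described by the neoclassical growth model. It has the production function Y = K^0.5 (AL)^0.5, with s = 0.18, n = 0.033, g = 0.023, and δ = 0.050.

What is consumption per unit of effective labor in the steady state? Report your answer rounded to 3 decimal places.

Steady state requires s·f(k) = (n + g + δ)·k, i.e. s·k^α = (n + g + δ)·k.
Dividing both sides by k: k^(1−α) = s / (n + g + δ).
k^0.5 = 0.18 / (0.033 + 0.023 + 0.050) = 0.18 / 0.106 = 1.6981
k* = 1.6981^(1/0.5) ≈ 2.8835
y* = (k*)^α = 2.8835^0.5 ≈ 1.6981
c* = (1 − s)·y* = (1 − 0.18) × 1.6981 ≈ 1.3924

c* = 1.392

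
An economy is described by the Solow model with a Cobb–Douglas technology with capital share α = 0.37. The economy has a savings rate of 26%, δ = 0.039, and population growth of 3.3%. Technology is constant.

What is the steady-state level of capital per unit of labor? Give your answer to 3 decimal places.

At the steady state, Δk = 0, so s·k^α = (n + δ)·k.
Rearranging, k^(1−α) = s / (n + δ).
k^0.63 = 0.26 / (0.033 + 0.039) = 0.26 / 0.072 = 3.6111
k* = 3.6111^(1/0.63) ≈ 7.6761

k* = 7.676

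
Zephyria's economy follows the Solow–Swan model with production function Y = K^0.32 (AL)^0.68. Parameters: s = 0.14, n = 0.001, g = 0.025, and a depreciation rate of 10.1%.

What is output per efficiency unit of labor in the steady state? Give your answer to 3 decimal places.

Steady state requires s·f(k) = (n + g + δ)·k, i.e. s·k^α = (n + g + δ)·k.
Dividing both sides by k: k^(1−α) = s / (n + g + δ).
k^0.68 = 0.14 / (0.001 + 0.025 + 0.101) = 0.14 / 0.127 = 1.1024
k* = 1.1024^(1/0.68) ≈ 1.1542
y* = (k*)^α = 1.1542^0.32 ≈ 1.0470

y* ≈ 1.047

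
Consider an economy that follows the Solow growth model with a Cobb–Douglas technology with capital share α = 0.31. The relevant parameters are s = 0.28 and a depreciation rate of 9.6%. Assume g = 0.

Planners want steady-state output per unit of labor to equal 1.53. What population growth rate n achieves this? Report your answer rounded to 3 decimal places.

n ≈ 0.013

At the steady state, Δk = 0, so s·k^α = (n + δ)·k.
Since y* = [s/(n + δ)]^(α/(1−α)), we have s/(n + δ) = (y*)^((1−α)/α) = 1.53^2.2258 = 2.5768.
Therefore n + δ = s / 2.5768 = 0.28 / 2.5768 = 0.1087, so n = 0.1087 − 0.096 = 0.0127.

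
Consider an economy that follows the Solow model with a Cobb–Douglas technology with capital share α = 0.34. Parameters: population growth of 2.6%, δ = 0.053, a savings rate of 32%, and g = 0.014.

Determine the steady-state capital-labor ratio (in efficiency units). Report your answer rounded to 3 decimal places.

Steady state requires s·f(k) = (n + g + δ)·k, i.e. s·k^α = (n + g + δ)·k.
Dividing both sides by k: k^(1−α) = s / (n + g + δ).
k^0.66 = 0.32 / (0.026 + 0.014 + 0.053) = 0.32 / 0.093 = 3.4409
k* = 3.4409^(1/0.66) ≈ 6.5034

k* = 6.503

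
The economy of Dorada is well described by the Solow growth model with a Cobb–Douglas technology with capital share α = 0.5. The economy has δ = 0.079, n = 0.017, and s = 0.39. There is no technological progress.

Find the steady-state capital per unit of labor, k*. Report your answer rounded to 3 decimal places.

k* ≈ 16.504

Steady state requires s·f(k) = (n + δ)·k, i.e. s·k^α = (n + δ)·k.
Rearranging, k^(1−α) = s / (n + δ).
k^0.5 = 0.39 / (0.017 + 0.079) = 0.39 / 0.096 = 4.0625
k* = 4.0625^(1/0.5) ≈ 16.5039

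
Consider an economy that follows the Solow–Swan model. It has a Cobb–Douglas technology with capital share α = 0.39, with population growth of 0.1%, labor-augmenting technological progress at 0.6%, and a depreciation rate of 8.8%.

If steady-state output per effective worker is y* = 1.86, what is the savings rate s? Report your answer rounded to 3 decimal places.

Steady state requires s·f(k) = (n + g + δ)·k, i.e. s·k^α = (n + g + δ)·k.
Since y* = [s/(n + g + δ)]^(α/(1−α)), we have s/(n + g + δ) = (y*)^((1−α)/α) = 1.86^1.5641 = 2.6396.
Therefore s = 2.6396 × (n + g + δ) = 2.6396 × 0.095 = 0.2508.

s ≈ 0.251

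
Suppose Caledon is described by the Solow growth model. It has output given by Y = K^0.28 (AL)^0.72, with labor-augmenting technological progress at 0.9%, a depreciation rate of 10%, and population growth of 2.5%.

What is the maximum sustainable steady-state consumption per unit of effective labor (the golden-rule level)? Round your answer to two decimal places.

c_gold ≈ 0.96

At the golden rule, f'(k) = n + g + δ, so α·k^(α−1) = n + g + δ and k_gold = (α/(n + g + δ))^(1/(1−α)).
k_gold = (0.28/0.134)^(1/0.72) = 2.0896^1.3889 ≈ 2.7831
c_gold = f(k_gold) − (n + g + δ)·k_gold = 1.3319 − 0.134×2.7831 ≈ 0.9590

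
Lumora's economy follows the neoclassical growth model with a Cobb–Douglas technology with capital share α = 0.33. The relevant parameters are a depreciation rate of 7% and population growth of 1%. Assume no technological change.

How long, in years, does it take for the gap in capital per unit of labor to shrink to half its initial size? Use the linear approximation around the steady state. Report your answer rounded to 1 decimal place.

Near the steady state the convergence rate is λ = (1 − α)(n + δ).
λ = (1 − 0.33) × 0.080 = 0.67 × 0.080 = 0.0536
Half-life = ln 2 / λ = 0.6931 / 0.0536 ≈ 12.93 years

half-life ≈ 12.9 years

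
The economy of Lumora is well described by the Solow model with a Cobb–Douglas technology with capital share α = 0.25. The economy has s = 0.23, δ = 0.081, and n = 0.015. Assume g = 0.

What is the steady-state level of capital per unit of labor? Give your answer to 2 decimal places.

Steady state requires s·f(k) = (n + δ)·k, i.e. s·k^α = (n + δ)·k.
Dividing both sides by k: k^(1−α) = s / (n + δ).
k^0.75 = 0.23 / (0.015 + 0.081) = 0.23 / 0.096 = 2.3958
k* = 2.3958^(1/0.75) ≈ 3.2058

k* ≈ 3.21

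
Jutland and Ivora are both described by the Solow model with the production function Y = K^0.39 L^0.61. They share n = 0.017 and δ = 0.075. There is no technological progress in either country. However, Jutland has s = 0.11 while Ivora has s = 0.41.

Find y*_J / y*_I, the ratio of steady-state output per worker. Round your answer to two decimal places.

Steady-state y* = [s/(n + δ)]^(α/(1−α)), so the ratio is [ (s_J/(n + δ)_J) / (s_I/(n + δ)_I) ]^0.6393.
s_J/(n + δ)_J = 0.11/0.092 = 1.1957; s_I/(n + δ)_I = 0.41/0.092 = 4.4565.
Ratio = (1.1957/4.4565)^0.6393 = 0.2683^0.6393 ≈ 0.4312

ratio ≈ 0.43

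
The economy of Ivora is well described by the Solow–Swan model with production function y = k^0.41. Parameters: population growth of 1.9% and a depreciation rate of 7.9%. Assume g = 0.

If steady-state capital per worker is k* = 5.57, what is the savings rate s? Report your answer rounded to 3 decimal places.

s ≈ 0.270

In steady state, investment equals break-even investment: s·k^α = (n + δ)·k.
So s / (n + δ) = (k*)^(1−α) = 5.57^0.59 = 2.7546.
Therefore s = 2.7546 × (n + δ) = 2.7546 × 0.098 = 0.2700.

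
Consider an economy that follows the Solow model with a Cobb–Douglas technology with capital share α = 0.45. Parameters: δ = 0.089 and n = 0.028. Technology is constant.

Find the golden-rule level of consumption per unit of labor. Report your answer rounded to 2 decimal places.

c_gold ≈ 1.66

At the golden rule, f'(k) = n + δ, so α·k^(α−1) = n + δ and k_gold = (α/(n + δ))^(1/(1−α)).
k_gold = (0.45/0.117)^(1/0.55) = 3.8462^1.8182 ≈ 11.5799
c_gold = f(k_gold) − (n + δ)·k_gold = 3.0107 − 0.117×11.5799 ≈ 1.6559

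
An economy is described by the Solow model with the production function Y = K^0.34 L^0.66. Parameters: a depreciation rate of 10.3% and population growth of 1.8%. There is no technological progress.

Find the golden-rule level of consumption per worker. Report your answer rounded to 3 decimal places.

c_gold ≈ 1.124

At the golden rule, f'(k) = n + δ, so α·k^(α−1) = n + δ and k_gold = (α/(n + δ))^(1/(1−α)).
k_gold = (0.34/0.121)^(1/0.66) = 2.8099^1.5152 ≈ 4.7847
c_gold = f(k_gold) − (n + δ)·k_gold = 1.7027 − 0.121×4.7847 ≈ 1.1238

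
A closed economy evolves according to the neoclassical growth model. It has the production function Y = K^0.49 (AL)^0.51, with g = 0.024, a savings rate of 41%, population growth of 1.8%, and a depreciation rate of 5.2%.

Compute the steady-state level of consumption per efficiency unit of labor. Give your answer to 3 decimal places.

At the steady state, Δk = 0, so s·k^α = (n + g + δ)·k.
Rearranging, k^(1−α) = s / (n + g + δ).
k^0.51 = 0.41 / (0.018 + 0.024 + 0.052) = 0.41 / 0.094 = 4.3617
k* = 4.3617^(1/0.51) ≈ 17.9567
y* = (k*)^α = 17.9567^0.49 ≈ 4.1169
c* = (1 − s)·y* = (1 − 0.41) × 4.1169 ≈ 2.4290

c* ≈ 2.429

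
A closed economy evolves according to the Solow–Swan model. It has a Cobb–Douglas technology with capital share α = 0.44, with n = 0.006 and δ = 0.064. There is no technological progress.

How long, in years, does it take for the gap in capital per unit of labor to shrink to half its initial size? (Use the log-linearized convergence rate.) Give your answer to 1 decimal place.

Near the steady state the convergence rate is λ = (1 − α)(n + δ).
λ = (1 − 0.44) × 0.070 = 0.56 × 0.070 = 0.0392
Half-life = ln 2 / λ = 0.6931 / 0.0392 ≈ 17.68 years

about 17.7 years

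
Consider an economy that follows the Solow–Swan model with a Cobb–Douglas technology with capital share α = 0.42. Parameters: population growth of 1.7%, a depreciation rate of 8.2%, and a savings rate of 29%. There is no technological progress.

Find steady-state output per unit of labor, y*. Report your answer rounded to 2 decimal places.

y* = 2.18

Steady state requires s·f(k) = (n + δ)·k, i.e. s·k^α = (n + δ)·k.
Rearranging, k^(1−α) = s / (n + δ).
k^0.58 = 0.29 / (0.017 + 0.082) = 0.29 / 0.099 = 2.9293
k* = 2.9293^(1/0.58) ≈ 6.3792
y* = (k*)^α = 6.3792^0.42 ≈ 2.1777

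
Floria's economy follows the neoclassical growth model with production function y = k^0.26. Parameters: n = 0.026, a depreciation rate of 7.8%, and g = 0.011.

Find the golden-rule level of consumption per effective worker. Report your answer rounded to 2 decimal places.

c_gold ≈ 0.99

At the golden rule, f'(k) = n + g + δ, so α·k^(α−1) = n + g + δ and k_gold = (α/(n + g + δ))^(1/(1−α)).
k_gold = (0.26/0.115)^(1/0.74) = 2.2609^1.3514 ≈ 3.0115
c_gold = f(k_gold) − (n + g + δ)·k_gold = 1.3319 − 0.115×3.0115 ≈ 0.9856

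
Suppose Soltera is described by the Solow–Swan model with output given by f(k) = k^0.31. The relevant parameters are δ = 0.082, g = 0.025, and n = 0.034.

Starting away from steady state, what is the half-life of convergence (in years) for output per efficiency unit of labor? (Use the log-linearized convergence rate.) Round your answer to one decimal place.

t_½ ≈ 7.1 years

Near the steady state the convergence rate is λ = (1 − α)(n + g + δ).
λ = (1 − 0.31) × 0.141 = 0.69 × 0.141 = 0.09729
Half-life = ln 2 / λ = 0.6931 / 0.09729 ≈ 7.12 years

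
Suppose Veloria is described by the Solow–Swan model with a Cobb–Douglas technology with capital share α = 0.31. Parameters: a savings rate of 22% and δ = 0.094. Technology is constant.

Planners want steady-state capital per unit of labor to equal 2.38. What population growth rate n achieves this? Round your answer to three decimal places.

n ≈ 0.027

Steady state requires s·f(k) = (n + δ)·k, i.e. s·k^α = (n + δ)·k.
So s / (n + δ) = (k*)^(1−α) = 2.38^0.69 = 1.8190.
Therefore n + δ = s / 1.8190 = 0.22 / 1.8190 = 0.1209, so n = 0.1209 − 0.094 = 0.0269.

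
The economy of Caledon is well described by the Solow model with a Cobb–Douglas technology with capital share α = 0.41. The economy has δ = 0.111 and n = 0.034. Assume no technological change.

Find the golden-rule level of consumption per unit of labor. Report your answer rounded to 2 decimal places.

At the golden rule, f'(k) = n + δ, so α·k^(α−1) = n + δ and k_gold = (α/(n + δ))^(1/(1−α)).
k_gold = (0.41/0.145)^(1/0.59) = 2.8276^1.6949 ≈ 5.8225
c_gold = f(k_gold) − (n + δ)·k_gold = 2.0592 − 0.145×5.8225 ≈ 1.2149

c_gold ≈ 1.21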